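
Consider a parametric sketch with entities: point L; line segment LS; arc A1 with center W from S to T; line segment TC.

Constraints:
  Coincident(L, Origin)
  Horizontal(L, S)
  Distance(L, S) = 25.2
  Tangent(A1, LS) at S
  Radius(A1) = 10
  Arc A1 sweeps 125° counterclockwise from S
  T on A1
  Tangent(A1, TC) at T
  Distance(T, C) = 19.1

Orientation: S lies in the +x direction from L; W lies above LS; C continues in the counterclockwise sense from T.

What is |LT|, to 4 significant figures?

36.91

Tangency of A1 to LS means the radius WS is perpendicular to LS, so W = S + (0, 10) = (25.20, 10.00). On A1, S sits at bearing -90° from W; a 125° counterclockwise sweep puts T at bearing 35°, so T = W + 10.0·(cos 35°, sin 35°) = (33.39, 15.74). Then |LT| = |T − L| = 36.91.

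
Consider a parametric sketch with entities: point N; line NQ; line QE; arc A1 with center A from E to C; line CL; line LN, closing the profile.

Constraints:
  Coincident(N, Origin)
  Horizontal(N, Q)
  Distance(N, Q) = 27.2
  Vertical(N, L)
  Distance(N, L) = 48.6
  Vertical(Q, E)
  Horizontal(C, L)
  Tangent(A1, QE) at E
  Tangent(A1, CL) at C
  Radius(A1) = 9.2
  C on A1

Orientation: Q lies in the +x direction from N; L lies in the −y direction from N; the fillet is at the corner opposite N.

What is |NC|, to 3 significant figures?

51.8

N is at the origin; N and Q share the same y with |NQ| = 27.2 and Q on the +x side, so Q = (27.2, 0.00). N and L share the same x with |NL| = 48.6 and L on the −y side, so L = (0.00, -48.6). The virtual corner opposite N is at (27.2, -48.6). Since A1 is tangent to QE there, AE ⟂ QE and A1 meets CL tangentially, so AC is at right angles to CL, with radius 9.2, so the center A sits 9.2 in from both sides at A = (18.0, -39.4). That places the tangent points at E = (27.2, -39.4) on QE and C = (18.0, -48.6) on CL. Then |NC| = |C − N| = 51.8.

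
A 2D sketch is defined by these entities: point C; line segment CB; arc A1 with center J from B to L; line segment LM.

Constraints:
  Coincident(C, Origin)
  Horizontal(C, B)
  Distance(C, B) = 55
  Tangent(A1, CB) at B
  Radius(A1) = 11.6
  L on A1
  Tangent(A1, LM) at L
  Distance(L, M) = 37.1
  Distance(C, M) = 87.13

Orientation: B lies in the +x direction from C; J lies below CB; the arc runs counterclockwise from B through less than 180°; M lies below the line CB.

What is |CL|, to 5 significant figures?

51.269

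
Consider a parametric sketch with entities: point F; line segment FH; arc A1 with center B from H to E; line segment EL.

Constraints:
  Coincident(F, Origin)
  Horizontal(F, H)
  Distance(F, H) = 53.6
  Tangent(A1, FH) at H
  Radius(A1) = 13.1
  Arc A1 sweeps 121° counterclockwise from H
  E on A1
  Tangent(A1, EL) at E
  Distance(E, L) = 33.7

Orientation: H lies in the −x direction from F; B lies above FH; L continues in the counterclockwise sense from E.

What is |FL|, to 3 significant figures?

77.1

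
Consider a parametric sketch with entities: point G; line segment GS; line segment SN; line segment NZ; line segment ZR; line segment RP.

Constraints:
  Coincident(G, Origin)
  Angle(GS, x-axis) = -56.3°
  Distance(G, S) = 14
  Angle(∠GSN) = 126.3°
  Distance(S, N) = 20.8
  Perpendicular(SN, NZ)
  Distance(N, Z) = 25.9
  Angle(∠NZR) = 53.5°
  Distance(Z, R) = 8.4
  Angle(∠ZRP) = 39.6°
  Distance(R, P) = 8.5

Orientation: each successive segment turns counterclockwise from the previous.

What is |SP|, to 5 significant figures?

30.427

G is at the origin; GS runs at -56.3° with length 14.0, so S = (7.7678, -11.647). ∠GSN = 126.3° gives SN at -2.6000° from the x-axis; with |SN| = 20.8, N = (28.546, -12.591). The perpendicularity gives NZ at right angles to SN, so NZ runs at 87.400°; with |NZ| = 25.9, Z = (29.721, 13.282). ∠NZR = 53.5° gives ZR at -146.10° from the x-axis; with |ZR| = 8.4, R = (22.749, 8.5974). ∠ZRP = 39.6° gives RP at -5.7000° from the x-axis; with |RP| = 8.5, P = (31.207, 7.7532). Then |SP| = |P − S| = 30.427.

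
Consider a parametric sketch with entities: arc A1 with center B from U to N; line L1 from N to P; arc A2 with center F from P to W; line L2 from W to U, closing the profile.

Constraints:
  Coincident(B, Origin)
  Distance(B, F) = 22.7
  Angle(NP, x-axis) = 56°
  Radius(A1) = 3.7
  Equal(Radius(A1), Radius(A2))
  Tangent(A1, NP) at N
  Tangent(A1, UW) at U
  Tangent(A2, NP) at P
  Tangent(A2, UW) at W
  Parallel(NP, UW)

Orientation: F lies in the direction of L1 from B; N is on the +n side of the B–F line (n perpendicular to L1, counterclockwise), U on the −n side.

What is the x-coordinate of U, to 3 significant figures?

3.07

B is at the origin and F lies 22.7 along u from B, so F = 22.7·u = (12.7, 18.8). Tangency of A1 to both parallel lines with radius 3.7 puts N and U at B ± 3.7·n: N = (-3.07, 2.07), U = (3.07, -2.07). So U.x = 3.07.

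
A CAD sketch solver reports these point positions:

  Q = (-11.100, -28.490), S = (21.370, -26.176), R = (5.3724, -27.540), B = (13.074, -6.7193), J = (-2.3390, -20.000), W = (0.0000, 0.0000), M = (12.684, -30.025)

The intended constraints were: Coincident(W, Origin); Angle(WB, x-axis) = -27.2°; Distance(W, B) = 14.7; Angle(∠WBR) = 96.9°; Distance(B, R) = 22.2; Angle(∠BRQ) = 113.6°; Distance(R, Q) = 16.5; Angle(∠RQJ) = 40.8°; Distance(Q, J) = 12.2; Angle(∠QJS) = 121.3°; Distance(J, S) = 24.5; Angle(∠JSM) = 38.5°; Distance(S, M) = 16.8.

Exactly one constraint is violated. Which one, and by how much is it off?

Distance(S, M) = 16.8 — off by 7.30.

W = (0.00, 0.00) ✓; WB at -27.20° ✓; |WB| = 14.70 ✓; ∠WBR = 96.90° ✓; |BR| = 22.20 ✓; ∠BRQ = 113.6° ✓; |RQ| = 16.50 ✓; ∠RQJ = 40.80° ✓; |QJ| = 12.20 ✓; ∠QJS = 121.3° ✓; |JS| = 24.50 ✓; ∠JSM = 38.50° ✓; |SM| = 9.501 ✗.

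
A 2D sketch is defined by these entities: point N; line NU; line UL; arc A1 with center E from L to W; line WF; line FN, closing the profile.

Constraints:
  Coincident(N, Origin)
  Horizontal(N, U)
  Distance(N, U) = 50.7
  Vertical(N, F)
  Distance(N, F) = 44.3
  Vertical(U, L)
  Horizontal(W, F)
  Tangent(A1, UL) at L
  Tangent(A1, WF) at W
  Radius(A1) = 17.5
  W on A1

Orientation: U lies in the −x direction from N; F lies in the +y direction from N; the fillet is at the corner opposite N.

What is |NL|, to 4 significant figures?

57.35

The virtual corner opposite N is at (-50.70, 44.30). Tangency of A1 to UL means the radius EL is perpendicular to UL and since A1 is tangent to WF there, EW ⟂ WF, with radius 17.5, so the center E sits 17.5 in from both sides at E = (-33.20, 26.80). That places the tangent points at L = (-50.70, 26.80) on UL and W = (-33.20, 44.30) on WF. Then |NL| = |L − N| = 57.35.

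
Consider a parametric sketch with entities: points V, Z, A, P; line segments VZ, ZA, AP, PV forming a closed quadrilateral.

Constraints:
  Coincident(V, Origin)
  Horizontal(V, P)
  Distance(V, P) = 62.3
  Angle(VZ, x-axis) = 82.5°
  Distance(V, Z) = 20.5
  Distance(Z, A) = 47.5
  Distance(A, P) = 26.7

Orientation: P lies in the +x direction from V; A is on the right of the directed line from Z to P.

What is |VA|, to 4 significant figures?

39.75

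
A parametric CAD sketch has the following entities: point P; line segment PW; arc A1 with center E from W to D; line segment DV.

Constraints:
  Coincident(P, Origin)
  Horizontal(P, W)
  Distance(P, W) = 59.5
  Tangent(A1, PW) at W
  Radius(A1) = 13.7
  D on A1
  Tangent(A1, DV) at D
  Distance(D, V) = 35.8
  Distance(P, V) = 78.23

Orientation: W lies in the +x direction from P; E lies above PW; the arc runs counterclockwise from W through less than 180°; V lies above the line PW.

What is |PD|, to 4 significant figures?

74.60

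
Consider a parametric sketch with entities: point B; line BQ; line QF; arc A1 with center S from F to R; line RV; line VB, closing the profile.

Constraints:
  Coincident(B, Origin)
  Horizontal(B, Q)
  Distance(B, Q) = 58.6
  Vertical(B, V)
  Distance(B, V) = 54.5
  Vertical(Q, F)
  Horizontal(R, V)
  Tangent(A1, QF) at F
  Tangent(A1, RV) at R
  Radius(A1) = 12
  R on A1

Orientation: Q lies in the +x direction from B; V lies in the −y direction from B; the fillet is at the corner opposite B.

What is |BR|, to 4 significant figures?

71.71

The virtual corner opposite B is at (58.60, -54.50). A1 meets QF tangentially, so SF is at right angles to QF and tangency of A1 to RV means the radius SR is perpendicular to RV, with radius 12.0, so the center S sits 12.0 in from both sides at S = (46.60, -42.50). That places the tangent points at F = (58.60, -42.50) on QF and R = (46.60, -54.50) on RV. Then |BR| = |R − B| = 71.71.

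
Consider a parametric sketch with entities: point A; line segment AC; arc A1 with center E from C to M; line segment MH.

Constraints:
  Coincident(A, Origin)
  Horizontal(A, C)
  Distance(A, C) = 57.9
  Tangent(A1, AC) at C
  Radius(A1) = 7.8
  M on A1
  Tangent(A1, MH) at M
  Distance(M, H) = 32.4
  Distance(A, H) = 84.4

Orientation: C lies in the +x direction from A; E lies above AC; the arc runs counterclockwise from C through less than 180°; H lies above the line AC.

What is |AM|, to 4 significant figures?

65.39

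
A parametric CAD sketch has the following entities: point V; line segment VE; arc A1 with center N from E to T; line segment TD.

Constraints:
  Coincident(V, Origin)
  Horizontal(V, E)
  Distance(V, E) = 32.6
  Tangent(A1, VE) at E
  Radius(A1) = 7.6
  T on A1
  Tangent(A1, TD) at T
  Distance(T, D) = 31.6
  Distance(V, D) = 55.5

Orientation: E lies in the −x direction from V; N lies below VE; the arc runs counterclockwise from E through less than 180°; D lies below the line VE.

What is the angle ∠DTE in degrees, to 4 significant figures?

133.9°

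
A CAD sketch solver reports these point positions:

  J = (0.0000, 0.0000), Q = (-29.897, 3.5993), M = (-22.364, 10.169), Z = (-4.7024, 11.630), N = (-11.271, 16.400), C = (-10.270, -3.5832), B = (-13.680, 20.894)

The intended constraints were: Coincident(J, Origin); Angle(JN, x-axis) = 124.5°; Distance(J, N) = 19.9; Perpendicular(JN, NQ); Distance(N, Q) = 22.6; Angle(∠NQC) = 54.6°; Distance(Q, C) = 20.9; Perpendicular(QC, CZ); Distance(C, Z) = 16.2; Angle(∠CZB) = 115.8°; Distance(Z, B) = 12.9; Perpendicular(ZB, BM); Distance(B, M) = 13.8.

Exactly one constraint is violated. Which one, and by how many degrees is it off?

Perpendicular(ZB, BM) — off by 6.90°.

J = (0.00, 0.00) ✓; JN at 124.5° ✓; |JN| = 19.90 ✓; ∠(JN, NQ) = 90.00° ✓; |NQ| = 22.60 ✓; ∠NQC = 54.60° ✓; |QC| = 20.90 ✓; ∠(QC, CZ) = 90.00° ✓; |CZ| = 16.20 ✓; ∠CZB = 115.8° ✓; |ZB| = 12.90 ✓; ∠(ZB, BM) = 96.90° ✗; |BM| = 13.80 ✓.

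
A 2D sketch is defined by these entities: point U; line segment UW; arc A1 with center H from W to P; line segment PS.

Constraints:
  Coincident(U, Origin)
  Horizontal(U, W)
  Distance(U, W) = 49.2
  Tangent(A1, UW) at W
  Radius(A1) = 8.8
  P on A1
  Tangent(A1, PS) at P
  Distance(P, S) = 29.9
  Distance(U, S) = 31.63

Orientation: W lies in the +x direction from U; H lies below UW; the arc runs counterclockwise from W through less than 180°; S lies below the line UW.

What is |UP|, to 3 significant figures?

43.2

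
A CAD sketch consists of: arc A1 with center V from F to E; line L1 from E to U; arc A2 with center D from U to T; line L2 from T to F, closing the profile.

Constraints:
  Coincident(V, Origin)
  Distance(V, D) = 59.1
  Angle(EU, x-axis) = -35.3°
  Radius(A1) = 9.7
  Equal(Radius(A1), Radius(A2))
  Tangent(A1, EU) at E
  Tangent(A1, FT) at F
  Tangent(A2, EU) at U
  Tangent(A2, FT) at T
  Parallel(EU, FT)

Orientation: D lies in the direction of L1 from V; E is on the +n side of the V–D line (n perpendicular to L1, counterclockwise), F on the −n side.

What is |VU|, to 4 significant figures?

59.89

The slot axis is L1's direction at -35.3°, so u = (cos -35.3°, sin -35.3°) = (0.8161, -0.5779) and n = (−sin -35.3°, cos -35.3°) = (0.5779, 0.8161). V is at the origin and D lies 59.1 along u from V, so D = 59.1·u = (48.23, -34.15). Tangency of A1 to both parallel lines with radius 9.7 puts E and F at V ± 9.7·n: E = (5.605, 7.917), F = (-5.605, -7.917). Equal radii place U and T the same way about D: U = D + 9.7·n = (53.84, -26.23), T = D − 9.7·n = (42.63, -42.07). Then |VU| = |U − V| = 59.89.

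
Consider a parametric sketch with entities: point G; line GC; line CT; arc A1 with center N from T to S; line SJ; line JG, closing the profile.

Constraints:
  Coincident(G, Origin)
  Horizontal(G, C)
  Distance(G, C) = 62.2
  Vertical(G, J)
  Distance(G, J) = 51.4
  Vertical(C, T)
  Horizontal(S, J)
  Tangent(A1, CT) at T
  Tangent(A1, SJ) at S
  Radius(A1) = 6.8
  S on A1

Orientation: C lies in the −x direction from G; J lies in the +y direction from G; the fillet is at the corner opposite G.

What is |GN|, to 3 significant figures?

71.1

G is at the origin; GC is horizontal with |GC| = 62.2 and C on the −x side, so C = (-62.2, 0.00). G and J share the same x with |GJ| = 51.4 and J on the +y side, so J = (0.00, 51.4). The virtual corner opposite G is at (-62.2, 51.4). Since A1 is tangent to CT there, NT ⟂ CT and A1 meets SJ tangentially, so NS is at right angles to SJ, with radius 6.8, so the center N sits 6.8 in from both sides at N = (-55.4, 44.6). Then |GN| = |N − G| = 71.1.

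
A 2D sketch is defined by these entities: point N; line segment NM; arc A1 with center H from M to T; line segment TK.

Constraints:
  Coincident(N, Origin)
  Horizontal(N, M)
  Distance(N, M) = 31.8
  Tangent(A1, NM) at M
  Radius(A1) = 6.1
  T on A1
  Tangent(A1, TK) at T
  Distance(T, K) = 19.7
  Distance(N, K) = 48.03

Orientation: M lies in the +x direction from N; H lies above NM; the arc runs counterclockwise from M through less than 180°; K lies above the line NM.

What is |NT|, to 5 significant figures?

38.125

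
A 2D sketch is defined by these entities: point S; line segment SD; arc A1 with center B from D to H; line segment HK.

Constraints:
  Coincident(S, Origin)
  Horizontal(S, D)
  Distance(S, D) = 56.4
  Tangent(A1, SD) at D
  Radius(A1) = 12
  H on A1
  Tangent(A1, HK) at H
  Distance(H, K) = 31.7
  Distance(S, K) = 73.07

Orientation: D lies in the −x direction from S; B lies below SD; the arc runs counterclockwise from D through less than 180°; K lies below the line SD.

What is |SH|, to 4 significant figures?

69.57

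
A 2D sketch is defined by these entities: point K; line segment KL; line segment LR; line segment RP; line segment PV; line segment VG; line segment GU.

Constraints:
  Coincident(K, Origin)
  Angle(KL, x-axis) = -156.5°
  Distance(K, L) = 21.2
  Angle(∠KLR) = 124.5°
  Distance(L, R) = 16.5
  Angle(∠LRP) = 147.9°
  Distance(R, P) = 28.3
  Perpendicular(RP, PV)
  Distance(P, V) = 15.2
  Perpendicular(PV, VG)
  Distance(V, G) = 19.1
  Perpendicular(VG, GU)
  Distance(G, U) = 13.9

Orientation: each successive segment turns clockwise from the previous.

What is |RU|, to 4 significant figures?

9.291

The perpendicularity gives VG at right angles to PV, so VG runs at -64.10°; with |VG| = 19.1, G = (-23.78, 15.21). The perpendicularity gives GU at right angles to VG, so GU runs at -154.1°; with |GU| = 13.9, U = (-36.28, 9.134). Then |RU| = |U − R| = 9.291.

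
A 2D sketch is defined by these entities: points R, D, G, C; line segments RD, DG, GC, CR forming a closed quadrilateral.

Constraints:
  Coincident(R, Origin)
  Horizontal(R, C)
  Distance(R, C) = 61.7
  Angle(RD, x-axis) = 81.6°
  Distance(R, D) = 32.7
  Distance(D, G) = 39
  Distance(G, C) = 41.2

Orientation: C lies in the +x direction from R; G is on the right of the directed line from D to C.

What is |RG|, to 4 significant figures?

20.89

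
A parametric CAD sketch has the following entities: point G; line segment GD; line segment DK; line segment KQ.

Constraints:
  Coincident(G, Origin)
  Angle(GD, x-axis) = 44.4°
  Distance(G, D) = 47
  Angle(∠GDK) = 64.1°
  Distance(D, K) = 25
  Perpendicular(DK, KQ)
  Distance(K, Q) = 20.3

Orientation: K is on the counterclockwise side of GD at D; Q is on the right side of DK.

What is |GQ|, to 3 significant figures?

62.7

G is at the origin; GD runs at 44.4° with length 47.0, so D = 47.0·(cos 44.4°, sin 44.4°) = (33.6, 32.9). ∠GDK = 64.1°, so DK runs at 44.4° + (180° − 64.1°) = 160° from the x-axis; with |DK| = 25.0, K = D + 25.0·(cos 160°, sin 160°) = (10.0, 41.3). The perpendicularity gives KQ at right angles to DK; with |KQ| = 20.3 on the right of DK, Q = K + 20.3·(0.337, 0.941) = (16.9, 60.4). Then |GQ| = |Q − G| = 62.7.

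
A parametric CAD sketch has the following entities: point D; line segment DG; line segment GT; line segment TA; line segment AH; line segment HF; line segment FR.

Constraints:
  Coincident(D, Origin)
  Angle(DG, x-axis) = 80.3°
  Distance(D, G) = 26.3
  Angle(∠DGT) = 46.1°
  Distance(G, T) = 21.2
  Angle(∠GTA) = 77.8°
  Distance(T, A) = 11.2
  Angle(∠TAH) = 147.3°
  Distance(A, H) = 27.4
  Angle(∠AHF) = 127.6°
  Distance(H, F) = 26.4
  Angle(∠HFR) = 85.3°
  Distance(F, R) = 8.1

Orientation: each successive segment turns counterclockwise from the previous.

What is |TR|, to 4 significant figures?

49.99

∠AHF = 127.6° gives HF at 41.50° from the x-axis; with |HF| = 26.4, F = (41.69, 18.60). ∠HFR = 85.3° gives FR at 136.2° from the x-axis; with |FR| = 8.1, R = (35.84, 24.20). Then |TR| = |R − T| = 49.99.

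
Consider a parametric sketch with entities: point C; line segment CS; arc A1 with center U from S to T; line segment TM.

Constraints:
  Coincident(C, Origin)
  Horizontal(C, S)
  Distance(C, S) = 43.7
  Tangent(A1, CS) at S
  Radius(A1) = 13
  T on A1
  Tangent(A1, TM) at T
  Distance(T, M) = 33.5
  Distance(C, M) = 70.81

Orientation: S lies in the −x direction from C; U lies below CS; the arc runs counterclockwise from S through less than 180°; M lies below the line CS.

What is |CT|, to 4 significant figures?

58.47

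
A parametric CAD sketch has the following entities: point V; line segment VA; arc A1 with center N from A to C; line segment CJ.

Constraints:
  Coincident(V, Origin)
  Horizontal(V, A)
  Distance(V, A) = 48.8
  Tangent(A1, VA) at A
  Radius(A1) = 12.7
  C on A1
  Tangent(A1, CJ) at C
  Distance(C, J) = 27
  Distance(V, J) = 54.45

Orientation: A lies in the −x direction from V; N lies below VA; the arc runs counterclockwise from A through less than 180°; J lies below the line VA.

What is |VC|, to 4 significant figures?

61.35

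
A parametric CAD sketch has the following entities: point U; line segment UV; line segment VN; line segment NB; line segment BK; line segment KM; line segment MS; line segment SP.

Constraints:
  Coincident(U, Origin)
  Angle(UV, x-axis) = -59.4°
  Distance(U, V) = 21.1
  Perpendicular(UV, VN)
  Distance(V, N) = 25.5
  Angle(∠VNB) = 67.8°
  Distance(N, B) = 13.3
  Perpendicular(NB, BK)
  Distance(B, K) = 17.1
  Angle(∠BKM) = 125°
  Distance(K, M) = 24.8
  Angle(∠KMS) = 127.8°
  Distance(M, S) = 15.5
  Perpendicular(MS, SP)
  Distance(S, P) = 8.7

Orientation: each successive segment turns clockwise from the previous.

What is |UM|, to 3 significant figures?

39.4

U is at the origin; UV runs at -59.4° with length 21.1, so V = (10.7, -18.2). UV is perpendicular to VN, so VN runs at -149°; with |VN| = 25.5, N = (-11.2, -31.1). ∠VNB = 67.8° gives NB at 98.4° from the x-axis; with |NB| = 13.3, B = (-13.2, -18.0). NB ⟂ BK, so BK runs at 8.40°; with |BK| = 17.1, K = (3.77, -15.5). ∠BKM = 125.0° gives KM at -46.6° from the x-axis; with |KM| = 24.8, M = (20.8, -33.5). Then |UM| = |M − U| = 39.4.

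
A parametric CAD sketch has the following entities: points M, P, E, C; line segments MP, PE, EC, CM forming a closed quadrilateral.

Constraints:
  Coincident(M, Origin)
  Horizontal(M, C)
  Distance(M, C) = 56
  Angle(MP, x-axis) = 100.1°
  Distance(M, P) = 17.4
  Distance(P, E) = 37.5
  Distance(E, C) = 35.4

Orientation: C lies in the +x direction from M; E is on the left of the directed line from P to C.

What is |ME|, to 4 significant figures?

42.74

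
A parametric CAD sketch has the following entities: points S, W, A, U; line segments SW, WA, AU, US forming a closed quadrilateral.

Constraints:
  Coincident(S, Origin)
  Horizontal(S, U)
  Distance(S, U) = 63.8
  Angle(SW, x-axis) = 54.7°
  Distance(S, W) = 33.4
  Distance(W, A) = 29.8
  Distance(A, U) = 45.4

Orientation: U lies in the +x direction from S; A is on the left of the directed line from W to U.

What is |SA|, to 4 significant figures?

61.58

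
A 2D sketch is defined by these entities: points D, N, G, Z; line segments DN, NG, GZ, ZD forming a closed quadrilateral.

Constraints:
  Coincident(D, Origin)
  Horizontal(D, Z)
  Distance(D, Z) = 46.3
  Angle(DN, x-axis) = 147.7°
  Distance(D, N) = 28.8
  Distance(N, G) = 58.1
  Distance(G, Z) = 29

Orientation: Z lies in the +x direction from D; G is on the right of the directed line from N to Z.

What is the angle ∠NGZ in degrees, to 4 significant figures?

107.5°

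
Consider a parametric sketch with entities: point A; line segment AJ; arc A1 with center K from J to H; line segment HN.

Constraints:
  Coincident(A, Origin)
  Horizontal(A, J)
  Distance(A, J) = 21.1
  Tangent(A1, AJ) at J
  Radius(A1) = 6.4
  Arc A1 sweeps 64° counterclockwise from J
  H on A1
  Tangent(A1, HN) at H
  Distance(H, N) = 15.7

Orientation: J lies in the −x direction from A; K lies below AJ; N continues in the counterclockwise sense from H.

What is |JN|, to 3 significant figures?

21.8

On A1, J sits at bearing 90° from K; a 64° counterclockwise sweep puts H at bearing 154°, so H = K + 6.4·(cos 154°, sin 154°) = (-26.9, -3.59). A1 meets HN tangentially, so KH is at right angles to HN, so HN runs along (−sin 154°, cos 154°); with |HN| = 15.7, N = (-33.7, -17.7). Then |JN| = |N − J| = 21.8.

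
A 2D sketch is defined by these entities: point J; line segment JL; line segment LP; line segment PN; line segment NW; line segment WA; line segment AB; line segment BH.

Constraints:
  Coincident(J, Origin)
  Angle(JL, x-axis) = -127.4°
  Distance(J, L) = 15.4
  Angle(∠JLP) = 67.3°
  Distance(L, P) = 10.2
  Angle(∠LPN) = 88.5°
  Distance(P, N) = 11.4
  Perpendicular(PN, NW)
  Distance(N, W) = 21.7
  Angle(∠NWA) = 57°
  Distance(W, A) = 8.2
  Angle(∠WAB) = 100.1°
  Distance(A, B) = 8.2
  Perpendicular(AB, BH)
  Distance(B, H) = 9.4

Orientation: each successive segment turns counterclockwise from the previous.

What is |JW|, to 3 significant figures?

18.1

J is at the origin; JL runs at -127.4° with length 15.4, so L = (-9.35, -12.2). ∠JLP = 67.3° gives LP at -14.7° from the x-axis; with |LP| = 10.2, P = (0.513, -14.8). ∠LPN = 88.5° gives PN at 76.8° from the x-axis; with |PN| = 11.4, N = (3.12, -3.72). PN ⟂ NW, so NW runs at 167°; with |NW| = 21.7, W = (-18.0, 1.23). Then |JW| = |W − J| = 18.1.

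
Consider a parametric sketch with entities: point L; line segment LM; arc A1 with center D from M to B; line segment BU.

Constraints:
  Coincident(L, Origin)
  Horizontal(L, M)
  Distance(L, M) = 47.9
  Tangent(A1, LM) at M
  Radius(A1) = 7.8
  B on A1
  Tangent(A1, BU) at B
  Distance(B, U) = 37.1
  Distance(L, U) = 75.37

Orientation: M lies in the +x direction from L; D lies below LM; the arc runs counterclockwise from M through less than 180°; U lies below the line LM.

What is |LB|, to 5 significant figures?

43.129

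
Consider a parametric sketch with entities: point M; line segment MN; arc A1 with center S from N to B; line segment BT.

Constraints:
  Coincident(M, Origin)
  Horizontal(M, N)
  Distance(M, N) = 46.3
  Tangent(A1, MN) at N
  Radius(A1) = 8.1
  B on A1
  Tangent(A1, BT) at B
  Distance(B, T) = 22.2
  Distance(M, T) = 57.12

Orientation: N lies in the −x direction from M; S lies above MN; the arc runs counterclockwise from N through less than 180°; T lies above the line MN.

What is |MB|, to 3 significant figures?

40.4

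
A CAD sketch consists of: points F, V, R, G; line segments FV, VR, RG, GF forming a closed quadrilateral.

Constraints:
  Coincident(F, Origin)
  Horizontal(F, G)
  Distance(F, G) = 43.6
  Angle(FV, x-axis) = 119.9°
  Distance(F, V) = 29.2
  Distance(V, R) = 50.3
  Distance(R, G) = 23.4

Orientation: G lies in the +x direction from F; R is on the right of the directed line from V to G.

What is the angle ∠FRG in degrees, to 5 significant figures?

134.39°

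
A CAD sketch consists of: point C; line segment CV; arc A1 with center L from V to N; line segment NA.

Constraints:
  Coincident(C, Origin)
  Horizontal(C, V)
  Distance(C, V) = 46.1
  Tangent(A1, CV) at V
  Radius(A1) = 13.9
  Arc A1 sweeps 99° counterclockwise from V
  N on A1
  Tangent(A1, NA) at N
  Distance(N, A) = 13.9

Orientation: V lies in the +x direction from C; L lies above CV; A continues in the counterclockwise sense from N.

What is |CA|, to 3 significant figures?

64.9

On A1, V sits at bearing -90° from L; a 99° counterclockwise sweep puts N at bearing 9°, so N = L + 13.9·(cos 9°, sin 9°) = (59.8, 16.1). A1 meets NA tangentially, so LN is at right angles to NA, so NA runs along (−sin 9°, cos 9°); with |NA| = 13.9, A = (57.7, 29.8). Then |CA| = |A − C| = 64.9.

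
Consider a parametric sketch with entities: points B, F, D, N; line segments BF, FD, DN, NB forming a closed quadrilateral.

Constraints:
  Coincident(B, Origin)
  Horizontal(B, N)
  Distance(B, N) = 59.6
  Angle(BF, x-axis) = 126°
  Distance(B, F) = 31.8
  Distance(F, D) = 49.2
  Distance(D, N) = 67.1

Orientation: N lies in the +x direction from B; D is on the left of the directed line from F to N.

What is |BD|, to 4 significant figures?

58.72

Checks: |BN| = 59.60 ✓; |BF| = 31.80 ✓; |FD| = 49.20 ✓; |DN| = 67.10 ✓.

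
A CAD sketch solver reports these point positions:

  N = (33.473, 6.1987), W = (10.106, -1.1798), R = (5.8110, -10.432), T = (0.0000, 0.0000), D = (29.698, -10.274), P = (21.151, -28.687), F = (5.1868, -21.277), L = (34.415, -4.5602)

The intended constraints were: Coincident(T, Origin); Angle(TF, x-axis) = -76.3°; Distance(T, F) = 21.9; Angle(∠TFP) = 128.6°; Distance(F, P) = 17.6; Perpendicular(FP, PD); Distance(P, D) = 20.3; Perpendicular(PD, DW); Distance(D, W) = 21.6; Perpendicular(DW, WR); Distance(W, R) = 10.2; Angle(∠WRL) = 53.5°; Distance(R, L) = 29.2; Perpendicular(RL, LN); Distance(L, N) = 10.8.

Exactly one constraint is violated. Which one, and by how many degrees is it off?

Perpendicular(RL, LN) — off by 6.60°.

T = (0.00, 0.00) ✓; TF at -76.30° ✓; |TF| = 21.90 ✓; ∠TFP = 128.6° ✓; |FP| = 17.60 ✓; ∠(FP, PD) = 90.00° ✓; |PD| = 20.30 ✓; ∠(PD, DW) = 90.00° ✓; |DW| = 21.60 ✓; ∠(DW, WR) = 90.00° ✓; |WR| = 10.20 ✓; ∠WRL = 53.50° ✓; |RL| = 29.20 ✓; ∠(RL, LN) = 83.40° ✗; |LN| = 10.80 ✓.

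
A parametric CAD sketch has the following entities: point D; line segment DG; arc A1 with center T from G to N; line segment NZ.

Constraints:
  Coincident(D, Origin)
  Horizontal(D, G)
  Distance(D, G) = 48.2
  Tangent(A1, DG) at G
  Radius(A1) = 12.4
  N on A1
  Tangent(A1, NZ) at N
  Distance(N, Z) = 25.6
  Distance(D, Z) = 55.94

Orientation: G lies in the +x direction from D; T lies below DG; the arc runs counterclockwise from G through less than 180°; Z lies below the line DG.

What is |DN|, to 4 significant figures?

38.62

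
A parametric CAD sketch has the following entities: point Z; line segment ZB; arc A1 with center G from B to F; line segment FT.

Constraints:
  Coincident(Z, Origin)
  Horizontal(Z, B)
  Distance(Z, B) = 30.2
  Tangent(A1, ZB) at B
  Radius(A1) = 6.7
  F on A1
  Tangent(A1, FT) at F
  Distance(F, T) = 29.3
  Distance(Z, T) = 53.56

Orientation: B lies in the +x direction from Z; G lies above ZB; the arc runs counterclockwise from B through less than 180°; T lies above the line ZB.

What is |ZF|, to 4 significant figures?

37.30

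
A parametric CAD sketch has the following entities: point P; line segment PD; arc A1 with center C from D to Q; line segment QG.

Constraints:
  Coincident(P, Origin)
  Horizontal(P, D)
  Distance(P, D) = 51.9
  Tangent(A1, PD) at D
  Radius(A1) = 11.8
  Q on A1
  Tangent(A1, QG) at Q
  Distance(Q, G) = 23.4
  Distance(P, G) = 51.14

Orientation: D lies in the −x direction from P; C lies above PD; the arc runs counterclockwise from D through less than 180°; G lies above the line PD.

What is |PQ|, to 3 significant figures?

41.6

Checks: |CQ| = 11.80 ✓; ∠(CQ, QG) = 90.00° ✓; |QG| = 23.40 ✓; |PG| = 51.14 ✓.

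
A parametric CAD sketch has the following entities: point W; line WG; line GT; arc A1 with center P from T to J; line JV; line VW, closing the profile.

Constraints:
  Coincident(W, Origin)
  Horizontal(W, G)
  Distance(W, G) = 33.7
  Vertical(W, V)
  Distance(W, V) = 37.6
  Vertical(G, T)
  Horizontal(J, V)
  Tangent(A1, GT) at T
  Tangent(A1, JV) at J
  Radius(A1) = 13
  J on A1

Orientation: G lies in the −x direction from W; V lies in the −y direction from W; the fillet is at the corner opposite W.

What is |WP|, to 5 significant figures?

32.150

W is at the origin; W and G share the same y with |WG| = 33.7 and G on the −x side, so G = (-33.700, 0.0000). W and V share the same x with |WV| = 37.6 and V on the −y side, so V = (0.0000, -37.600). The virtual corner opposite W is at (-33.700, -37.600). Tangency of A1 to GT means the radius PT is perpendicular to GT and tangency of A1 to JV means the radius PJ is perpendicular to JV, with radius 13.0, so the center P sits 13.0 in from both sides at P = (-20.700, -24.600). Then |WP| = |P − W| = 32.150.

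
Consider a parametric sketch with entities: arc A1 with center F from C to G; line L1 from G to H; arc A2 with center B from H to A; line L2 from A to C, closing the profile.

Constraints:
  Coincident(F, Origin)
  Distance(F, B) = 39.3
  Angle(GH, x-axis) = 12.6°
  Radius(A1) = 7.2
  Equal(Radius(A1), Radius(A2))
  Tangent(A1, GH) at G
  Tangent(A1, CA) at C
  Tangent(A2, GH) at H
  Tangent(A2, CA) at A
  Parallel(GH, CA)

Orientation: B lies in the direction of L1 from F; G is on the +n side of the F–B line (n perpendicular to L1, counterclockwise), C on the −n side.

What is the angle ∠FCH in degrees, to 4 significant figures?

69.88°

The slot axis is L1's direction at 12.6°, so u = (cos 12.6°, sin 12.6°) = (0.9759, 0.2181) and n = (−sin 12.6°, cos 12.6°) = (-0.2181, 0.9759). F is at the origin and B lies 39.3 along u from F, so B = 39.3·u = (38.35, 8.573). Tangency of A1 to both parallel lines with radius 7.2 puts G and C at F ± 7.2·n: G = (-1.571, 7.027), C = (1.571, -7.027). Equal radii place H and A the same way about B: H = B + 7.2·n = (36.78, 15.60), A = B − 7.2·n = (39.92, 1.546). Then cos ∠FCH = CF·CH / (|CF||CH|), giving 69.88°.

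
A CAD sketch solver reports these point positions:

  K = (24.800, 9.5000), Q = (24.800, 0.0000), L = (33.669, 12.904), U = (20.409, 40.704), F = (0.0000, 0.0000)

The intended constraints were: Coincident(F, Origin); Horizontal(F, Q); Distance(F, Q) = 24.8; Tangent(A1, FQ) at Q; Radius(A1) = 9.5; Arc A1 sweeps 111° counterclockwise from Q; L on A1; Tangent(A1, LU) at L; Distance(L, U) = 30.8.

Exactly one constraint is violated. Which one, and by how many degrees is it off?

Tangent(A1, LU) at L — off by 4.50°.

F = (0.00, 0.00) ✓; F.y = 0.00, Q.y = 0.00 ✓; |FQ| = 24.80 ✓; ∠(KQ, QF) = 90.00° ✓; |KQ| = 9.500 ✓; bearing(K→L) − bearing(K→Q) = 111.0° ✓; |KL| = 9.500 ✓; ∠(KL, LU) = 85.50° ✗; |LU| = 30.80 ✓.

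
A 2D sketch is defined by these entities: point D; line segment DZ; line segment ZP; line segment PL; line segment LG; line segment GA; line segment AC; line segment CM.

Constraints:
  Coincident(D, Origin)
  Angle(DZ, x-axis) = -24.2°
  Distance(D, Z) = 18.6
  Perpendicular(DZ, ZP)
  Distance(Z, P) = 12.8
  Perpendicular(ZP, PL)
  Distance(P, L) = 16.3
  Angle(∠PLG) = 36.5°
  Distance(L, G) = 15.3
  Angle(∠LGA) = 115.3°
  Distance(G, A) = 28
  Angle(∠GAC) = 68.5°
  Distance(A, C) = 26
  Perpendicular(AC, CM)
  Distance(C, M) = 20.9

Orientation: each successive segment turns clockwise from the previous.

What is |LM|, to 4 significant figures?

6.184

D is at the origin; DZ runs at -24.2° with length 18.6, so Z = (16.97, -7.625). The perpendicularity gives ZP at right angles to DZ, so ZP runs at -114.2°; with |ZP| = 12.8, P = (11.72, -19.30). ZP is perpendicular to PL, so PL runs at 155.8°; with |PL| = 16.3, L = (-3.149, -12.62). ∠PLG = 36.5° gives LG at 12.30° from the x-axis; with |LG| = 15.3, G = (11.80, -9.359). ∠LGA = 115.3° gives GA at -52.40° from the x-axis; with |GA| = 28.0, A = (28.88, -31.54). ∠GAC = 68.5° gives AC at -163.9° from the x-axis; with |AC| = 26.0, C = (3.903, -38.75). AC ⟂ CM, so CM runs at 106.1°; with |CM| = 20.9, M = (-1.892, -18.67). Then |LM| = |M − L| = 6.184.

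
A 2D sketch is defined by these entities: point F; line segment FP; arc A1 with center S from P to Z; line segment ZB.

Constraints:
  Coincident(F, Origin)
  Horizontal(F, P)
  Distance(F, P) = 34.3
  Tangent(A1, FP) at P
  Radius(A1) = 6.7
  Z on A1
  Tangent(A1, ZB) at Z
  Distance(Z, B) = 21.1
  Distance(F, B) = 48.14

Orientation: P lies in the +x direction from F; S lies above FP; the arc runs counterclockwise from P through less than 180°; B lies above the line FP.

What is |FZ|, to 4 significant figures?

41.62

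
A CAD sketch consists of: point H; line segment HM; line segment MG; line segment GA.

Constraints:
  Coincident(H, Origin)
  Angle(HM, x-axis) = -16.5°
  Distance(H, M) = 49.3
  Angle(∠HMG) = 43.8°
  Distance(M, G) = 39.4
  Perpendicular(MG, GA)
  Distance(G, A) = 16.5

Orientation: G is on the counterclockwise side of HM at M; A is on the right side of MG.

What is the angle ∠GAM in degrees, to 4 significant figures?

67.28°

H is at the origin; HM runs at -16.5° with length 49.3, so M = 49.3·(cos -16.5°, sin -16.5°) = (47.27, -14.00). ∠HMG = 43.8°, so MG runs at -16.5° + (180° − 43.8°) = 119.7° from the x-axis; with |MG| = 39.4, G = M + 39.4·(cos 119.7°, sin 119.7°) = (27.75, 20.22). The perpendicularity gives GA at right angles to MG; with |GA| = 16.5 on the right of MG, A = G + 16.5·(0.8686, 0.4955) = (42.08, 28.40). Then cos ∠GAM = AG·AM / (|AG||AM|), giving 67.28°.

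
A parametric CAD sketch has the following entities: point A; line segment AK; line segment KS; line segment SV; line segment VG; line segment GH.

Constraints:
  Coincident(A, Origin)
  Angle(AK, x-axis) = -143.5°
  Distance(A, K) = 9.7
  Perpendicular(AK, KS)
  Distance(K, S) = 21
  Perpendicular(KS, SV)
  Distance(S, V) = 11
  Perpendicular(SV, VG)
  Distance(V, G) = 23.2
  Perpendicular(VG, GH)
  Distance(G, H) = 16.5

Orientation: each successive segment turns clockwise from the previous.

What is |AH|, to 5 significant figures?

15.358

SV is perpendicular to VG, so VG runs at -53.500°; with |VG| = 23.2, G = (2.3536, -0.99522). The perpendicularity gives GH at right angles to VG, so GH runs at -143.50°; with |GH| = 16.5, H = (-10.910, -10.810). Then |AH| = |H − A| = 15.358.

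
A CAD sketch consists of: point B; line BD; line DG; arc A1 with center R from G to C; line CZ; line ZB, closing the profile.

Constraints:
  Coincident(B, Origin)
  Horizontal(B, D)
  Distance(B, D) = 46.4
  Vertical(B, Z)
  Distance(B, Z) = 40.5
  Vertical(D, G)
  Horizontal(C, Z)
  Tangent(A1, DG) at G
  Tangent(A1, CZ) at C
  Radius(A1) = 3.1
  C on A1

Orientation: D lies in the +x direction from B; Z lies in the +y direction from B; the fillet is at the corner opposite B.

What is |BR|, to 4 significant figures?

57.22

BZ is vertical with |BZ| = 40.5 and Z on the +y side, so Z = (0.000, 40.50). The virtual corner opposite B is at (46.40, 40.50). The tangent condition forces RG to be normal to DG and A1 meets CZ tangentially, so RC is at right angles to CZ, with radius 3.1, so the center R sits 3.1 in from both sides at R = (43.30, 37.40). Then |BR| = |R − B| = 57.22.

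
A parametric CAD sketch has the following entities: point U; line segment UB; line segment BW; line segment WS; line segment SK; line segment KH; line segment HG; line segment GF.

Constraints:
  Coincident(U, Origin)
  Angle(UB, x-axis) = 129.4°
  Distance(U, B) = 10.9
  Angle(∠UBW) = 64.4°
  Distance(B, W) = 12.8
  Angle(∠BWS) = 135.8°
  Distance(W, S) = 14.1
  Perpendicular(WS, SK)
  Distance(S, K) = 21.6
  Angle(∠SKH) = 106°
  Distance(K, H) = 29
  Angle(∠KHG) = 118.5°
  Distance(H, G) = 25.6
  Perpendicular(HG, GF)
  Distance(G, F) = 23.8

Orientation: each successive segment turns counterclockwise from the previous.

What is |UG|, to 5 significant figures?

32.801

U is at the origin; UB runs at 129.4° with length 10.9, so B = (-6.9186, 8.4228). ∠UBW = 64.4° gives BW at -115.00° from the x-axis; with |BW| = 12.8, W = (-12.328, -3.1779). ∠BWS = 135.8° gives WS at -70.800° from the x-axis; with |WS| = 14.1, S = (-7.6911, -16.494). WS is perpendicular to SK, so SK runs at 19.200°; with |SK| = 21.6, K = (12.707, -9.3901). ∠SKH = 106.0° gives KH at 93.200° from the x-axis; with |KH| = 29.0, H = (11.089, 19.565). ∠KHG = 118.5° gives HG at 154.70° from the x-axis; with |HG| = 25.6, G = (-12.056, 30.505). Then |UG| = |G − U| = 32.801.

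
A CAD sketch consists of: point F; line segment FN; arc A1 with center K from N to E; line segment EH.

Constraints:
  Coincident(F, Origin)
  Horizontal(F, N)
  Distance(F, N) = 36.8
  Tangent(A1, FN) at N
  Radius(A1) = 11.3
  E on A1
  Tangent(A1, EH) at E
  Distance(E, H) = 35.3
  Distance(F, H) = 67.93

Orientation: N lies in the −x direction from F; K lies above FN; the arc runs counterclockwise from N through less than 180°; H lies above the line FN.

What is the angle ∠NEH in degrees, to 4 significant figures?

115.6°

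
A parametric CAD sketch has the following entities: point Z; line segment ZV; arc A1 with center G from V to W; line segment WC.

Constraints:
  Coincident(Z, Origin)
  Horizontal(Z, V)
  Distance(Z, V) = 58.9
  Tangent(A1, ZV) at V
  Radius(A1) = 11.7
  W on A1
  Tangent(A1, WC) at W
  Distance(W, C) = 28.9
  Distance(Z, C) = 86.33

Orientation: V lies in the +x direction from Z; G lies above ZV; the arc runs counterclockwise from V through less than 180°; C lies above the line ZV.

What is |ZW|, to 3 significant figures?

70.6

Checks: Z = (0.00, 0.00) ✓; |GW| = 11.70 ✓; ∠(GW, WC) = 90.00° ✓; |WC| = 28.90 ✓; |ZC| = 86.33 ✓.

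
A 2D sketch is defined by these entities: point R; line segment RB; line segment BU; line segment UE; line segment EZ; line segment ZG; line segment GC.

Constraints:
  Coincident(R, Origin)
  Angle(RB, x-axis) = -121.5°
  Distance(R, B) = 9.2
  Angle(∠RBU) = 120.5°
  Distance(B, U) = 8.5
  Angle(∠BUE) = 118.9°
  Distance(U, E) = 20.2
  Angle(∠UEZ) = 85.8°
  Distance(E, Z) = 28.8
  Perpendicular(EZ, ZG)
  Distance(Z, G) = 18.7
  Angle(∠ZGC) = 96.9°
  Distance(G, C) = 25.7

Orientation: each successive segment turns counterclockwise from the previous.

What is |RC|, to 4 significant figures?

13.88

R is at the origin; RB runs at -121.5° with length 9.2, so B = (-4.807, -7.844). ∠RBU = 120.5° gives BU at -62.00° from the x-axis; with |BU| = 8.5, U = (-0.8165, -15.35). ∠BUE = 118.9° gives UE at -0.9000° from the x-axis; with |UE| = 20.2, E = (19.38, -15.67). ∠UEZ = 85.8° gives EZ at 93.30° from the x-axis; with |EZ| = 28.8, Z = (17.72, 13.09). EZ is perpendicular to ZG, so ZG runs at -176.7°; with |ZG| = 18.7, G = (-0.9458, 12.01). ∠ZGC = 96.9° gives GC at -93.60° from the x-axis; with |GC| = 25.7, C = (-2.560, -13.64). Then |RC| = |C − R| = 13.88.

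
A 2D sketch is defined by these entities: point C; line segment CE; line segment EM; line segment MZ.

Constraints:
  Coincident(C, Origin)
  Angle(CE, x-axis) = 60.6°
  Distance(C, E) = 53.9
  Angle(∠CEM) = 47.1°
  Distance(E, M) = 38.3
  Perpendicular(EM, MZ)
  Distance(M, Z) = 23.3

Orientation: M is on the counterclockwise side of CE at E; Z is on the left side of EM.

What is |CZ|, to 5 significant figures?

16.264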